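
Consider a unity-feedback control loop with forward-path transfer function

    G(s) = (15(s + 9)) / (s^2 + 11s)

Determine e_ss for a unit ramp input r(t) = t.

G(s) has one pole at the origin.
This is a Type 1 system. Kv = lim_{s→0} s·G(s) = 135/11.
e_ss = 1/Kv = 1/(135/11) = 11/135 ≈ 0.08148.

e_ss = 0.08148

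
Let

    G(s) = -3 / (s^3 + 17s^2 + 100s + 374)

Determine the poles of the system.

The poles are the roots of the denominator s^3 + 17s^2 + 100s + 374 = 0.
Trying s = -11: the polynomial evaluates to 0, so (s + 11) is a factor.
Dividing out leaves s^2 + 6s + 34 = 0.
The quadratic formula then gives s = -3 ± 5j.

s = -11, -3 ± 5j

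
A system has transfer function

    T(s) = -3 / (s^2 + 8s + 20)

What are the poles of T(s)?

s = -4 + 2j, -4 - 2j

The poles are the roots of the denominator s^2 + 8s + 20 = 0.
Using the quadratic formula: s = (-8 ± √(-16))/2 = -4 ± 2j.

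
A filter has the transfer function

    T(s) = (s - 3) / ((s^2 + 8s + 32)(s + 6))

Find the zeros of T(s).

s = 3

Set the numerator to zero: s - 3 = 0.
So s = 3.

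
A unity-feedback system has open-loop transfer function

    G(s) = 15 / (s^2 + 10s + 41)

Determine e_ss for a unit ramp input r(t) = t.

e_ss = ∞

G(s) has no poles at the origin.
This is a Type 0 system; Kv = lim_{s→0} s·G(s) = 0, so the steady-state error for a ramp input is infinite.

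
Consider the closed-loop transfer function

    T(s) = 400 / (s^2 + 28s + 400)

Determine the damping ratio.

Compare the denominator to the standard form s^2 + 2ζωₙs + ωₙ².
ωₙ² = 400, so ωₙ = 20 rad/s.
2ζωₙ = 28, so ζ = 28/(2·20) = 0.7.
With ζ = 0.7 the response is underdamped.

ζ = 0.7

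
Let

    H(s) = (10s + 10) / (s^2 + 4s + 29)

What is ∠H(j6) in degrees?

∠H(j6) ≈ -25.72°

At s = j6: numerator = 10 + j60, denominator = -7 + j24.
∠H = ∠num − ∠den = 80.538° − (106.26°) = -25.72°.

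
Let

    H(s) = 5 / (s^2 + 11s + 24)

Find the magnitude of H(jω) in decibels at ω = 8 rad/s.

|H(j8)|_dB ≈ -25.7 dB

Substitute s = j8: numerator = 5, denominator = -40 + j88.
|H(j8)| = |5| / |-40 + j88| = 5 / 96.664 ≈ 0.05173.
In decibels: 20·log₁₀(0.05173) ≈ -25.7 dB.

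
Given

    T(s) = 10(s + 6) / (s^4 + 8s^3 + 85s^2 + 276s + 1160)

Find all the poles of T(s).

The poles are the roots of the denominator s^4 + 8s^3 + 85s^2 + 276s + 1160 = 0.
No real roots exist; factor into two real quadratics: (s^2 + 4s + 29)(s^2 + 4s + 40) = 0.
Each quadratic gives a conjugate pair via the quadratic formula.

s = -2 + 5j, -2 - 5j, -2 + 6j, -2 - 6j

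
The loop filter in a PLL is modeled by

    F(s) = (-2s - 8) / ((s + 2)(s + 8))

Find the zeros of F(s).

Set the numerator to zero: -2s - 8 = 0, i.e. -2·(s + 4) = 0.
So s = -4.

s = -4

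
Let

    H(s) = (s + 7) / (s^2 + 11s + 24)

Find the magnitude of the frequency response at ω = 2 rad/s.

|H(j2)| ≈ 0.2449

Substitute s = j2: numerator = 7 + j2, denominator = 20 + j22.
|H(j2)| = |7 + j2| / |20 + j22| = 7.2801 / 29.732 ≈ 0.2449.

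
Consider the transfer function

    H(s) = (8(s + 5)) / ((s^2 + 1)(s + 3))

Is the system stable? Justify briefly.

The poles can be read from the denominator factors: s = ±j, -3.
Since the simple pole(s) at s = ±j lie on the jω-axis with none in the right half-plane, the system is marginally stable.

marginally stable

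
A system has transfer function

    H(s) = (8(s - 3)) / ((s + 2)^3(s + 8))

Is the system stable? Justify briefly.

The poles can be read from the denominator factors: s = -2, -2, -8, -2.
Since all poles lie strictly in the left half-plane, the system is stable.

stable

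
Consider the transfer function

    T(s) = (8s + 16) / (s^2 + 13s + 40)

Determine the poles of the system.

The poles are the roots of the denominator s^2 + 13s + 40 = 0.
Factoring: (s + 5)(s + 8) = 0, so s = -5 and s = -8.

s = -5, -8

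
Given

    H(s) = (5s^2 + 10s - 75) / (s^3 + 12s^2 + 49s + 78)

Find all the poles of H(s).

The poles are the roots of the denominator s^3 + 12s^2 + 49s + 78 = 0.
Trying s = -6: the polynomial evaluates to 0, so (s + 6) is a factor.
Dividing out leaves s^2 + 6s + 13 = 0.
The quadratic formula then gives s = -3 ± 2j.

s = -3 + 2j, -3 - 2j, -6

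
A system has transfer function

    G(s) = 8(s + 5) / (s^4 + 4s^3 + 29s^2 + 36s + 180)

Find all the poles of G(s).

s = -2 + 4j, -2 - 4j, 3j, -3j

The poles are the roots of the denominator s^4 + 4s^3 + 29s^2 + 36s + 180 = 0.
No real roots exist; factor into two real quadratics: (s^2 + 4s + 20)(s^2 + 9) = 0.
Each quadratic gives a conjugate pair via the quadratic formula.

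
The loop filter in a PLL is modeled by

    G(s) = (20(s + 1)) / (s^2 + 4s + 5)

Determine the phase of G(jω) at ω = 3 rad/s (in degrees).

At s = j3: numerator = 20 + j60, denominator = -4 + j12.
∠G = ∠num − ∠den = 71.565° − (108.43°) = -36.87°.

∠G(j3) ≈ -36.87°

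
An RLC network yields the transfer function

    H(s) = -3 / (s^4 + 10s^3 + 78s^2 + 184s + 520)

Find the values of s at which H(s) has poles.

s = -1 ± 3j, -4 ± 6j

The poles are the roots of the denominator s^4 + 10s^3 + 78s^2 + 184s + 520 = 0.
No real roots exist; factor into two real quadratics: (s^2 + 2s + 10)(s^2 + 8s + 52) = 0.
Each quadratic gives a conjugate pair via the quadratic formula.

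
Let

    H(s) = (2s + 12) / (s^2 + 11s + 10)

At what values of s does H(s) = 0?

Set the numerator to zero: 2s + 12 = 0, i.e. 2·(s + 6) = 0.
So s = -6.

s = -6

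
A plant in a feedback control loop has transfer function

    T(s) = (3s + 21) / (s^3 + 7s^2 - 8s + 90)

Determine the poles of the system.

s = 1 ± 3j, -9

The poles are the roots of the denominator s^3 + 7s^2 - 8s + 90 = 0.
Trying s = -9: the polynomial evaluates to 0, so (s + 9) is a factor.
Dividing out leaves s^2 - 2s + 10 = 0.
The quadratic formula then gives s = 1 ± 3j.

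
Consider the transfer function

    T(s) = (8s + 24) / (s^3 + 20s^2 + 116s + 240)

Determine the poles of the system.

The poles are the roots of the denominator s^3 + 20s^2 + 116s + 240 = 0.
Trying s = -12: the polynomial evaluates to 0, so (s + 12) is a factor.
Dividing out leaves s^2 + 8s + 20 = 0.
The quadratic formula then gives s = -4 ± 2j.

s = -12, -4 + 2j, -4 - 2j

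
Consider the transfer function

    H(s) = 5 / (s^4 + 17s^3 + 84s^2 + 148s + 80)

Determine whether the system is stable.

The denominator s^4 + 17s^3 + 84s^2 + 148s + 80 factors as (s + 4)(s + 1)(s + 2)(s + 10), giving poles at s = -4, -1, -2, -10.
Since all poles lie strictly in the left half-plane, the system is stable.

stable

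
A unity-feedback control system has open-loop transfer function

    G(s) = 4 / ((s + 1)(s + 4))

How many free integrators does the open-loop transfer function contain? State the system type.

Type 0

The denominator has no factor of s at the origin — no free integrator — so this is a Type 0 system.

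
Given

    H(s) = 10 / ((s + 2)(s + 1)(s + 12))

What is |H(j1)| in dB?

Substitute s = j1: numerator = 10, denominator = 9 + j37.
|H(j1)| = |10| / |9 + j37| = 10 / 38.079 ≈ 0.2626.
In decibels: 20·log₁₀(0.2626) ≈ -11.6 dB.

|H(j1)|_dB ≈ -11.6 dB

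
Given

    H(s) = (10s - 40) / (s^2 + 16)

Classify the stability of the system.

The denominator s^2 + 16 factors as (s^2 + 16), giving poles at s = 4j, -4j.
Since the simple pole(s) at s = ±4j lie on the jω-axis with none in the right half-plane, the system is marginally stable.

marginally stable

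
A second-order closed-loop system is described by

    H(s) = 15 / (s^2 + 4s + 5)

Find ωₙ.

Compare the denominator to the standard form s^2 + 2ζωₙs + ωₙ².
ωₙ² = 5, so ωₙ = √5 ≈ 2.236 rad/s.

ωₙ ≈ 2.236 rad/s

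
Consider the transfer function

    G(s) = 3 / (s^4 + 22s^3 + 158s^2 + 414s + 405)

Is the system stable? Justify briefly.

stable

The denominator s^4 + 22s^3 + 158s^2 + 414s + 405 factors as (s + 9)^2(s^2 + 4s + 5), giving poles at s = -9, -9, -2 + j, -2 - j.
Since all poles lie strictly in the left half-plane, the system is stable.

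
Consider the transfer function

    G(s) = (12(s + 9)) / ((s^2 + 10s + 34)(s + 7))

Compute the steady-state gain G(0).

G(0) = 54/119 ≈ 0.4538

At s = 0 each factor (s + a) contributes a and each (s^2 + bs + c) contributes c.
G(0) = 12·(9) / ((34) · (7)) = 108/238 = 54/119.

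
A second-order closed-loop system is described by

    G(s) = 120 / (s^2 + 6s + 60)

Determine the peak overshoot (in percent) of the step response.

Comparing s^2 + 6s + 60 to s^2 + 2ζωₙs + ωₙ²: ωₙ = √60 ≈ 7.746 rad/s and ζ = 6/(2·√60) ≈ 0.3873.
%OS = 100·exp(−πζ/√(1−ζ²)) = 100·exp(−π·0.3873/√(1−0.3873²)) ≈ 26.7%.

%OS ≈ 26.7%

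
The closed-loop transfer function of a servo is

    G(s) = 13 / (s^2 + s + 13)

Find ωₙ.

Compare the denominator to the standard form s^2 + 2ζωₙs + ωₙ².
ωₙ² = 13, so ωₙ = √13 ≈ 3.606 rad/s.

ωₙ ≈ 3.606 rad/s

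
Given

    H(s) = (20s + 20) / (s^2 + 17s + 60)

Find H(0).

H(0) = 1/3 ≈ 0.3333

Set s = 0: H(0) = (20) / (60) = 1/3.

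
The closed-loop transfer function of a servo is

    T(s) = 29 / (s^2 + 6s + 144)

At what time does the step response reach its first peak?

Comparing s^2 + 6s + 144 to s^2 + 2ζωₙs + ωₙ²: ωₙ = 12 rad/s and ζ = 6/(2·12) = 0.25.
ζωₙ = 6/2 = 3, so ω_d = ωₙ√(1−ζ²) = √(ωₙ² − (ζωₙ)²) = √(144 − 3²) = √135 ≈ 11.62 rad/s.
t_p = π/ω_d = π/11.62 ≈ 0.2704 s.

t_p ≈ 0.2704 s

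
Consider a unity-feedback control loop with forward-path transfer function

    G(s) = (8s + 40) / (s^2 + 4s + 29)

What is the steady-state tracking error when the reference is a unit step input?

e_ss = 0.4203

G(s) has no poles at the origin.
This is a Type 0 system. Kp = lim_{s→0} G(s) = 40/29.
e_ss = 1/(1 + Kp) = 1/(1 + 40/29) = 29/69 ≈ 0.4203.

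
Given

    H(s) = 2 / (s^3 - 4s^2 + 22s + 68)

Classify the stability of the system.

The denominator s^3 - 4s^2 + 22s + 68 factors as (s + 2)(s^2 - 6s + 34), giving poles at s = -2, 3 + 5j, 3 - 5j.
Since the pole(s) at s = 3 + 5j, 3 - 5j lie in the right half-plane, the system is unstable.

unstable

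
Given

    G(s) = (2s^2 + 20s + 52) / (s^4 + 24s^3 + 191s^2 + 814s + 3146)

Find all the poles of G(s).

The poles are the roots of the denominator s^4 + 24s^3 + 191s^2 + 814s + 3146 = 0.
Trying s = -11: the polynomial evaluates to 0, so (s + 11) is a factor.
Dividing out leaves s^3 + 13s^2 + 48s + 286 = 0.
This factors further as (s^2 + 2s + 26)(s + 11) = 0.

s = -1 + 5j, -1 - 5j, -11, -11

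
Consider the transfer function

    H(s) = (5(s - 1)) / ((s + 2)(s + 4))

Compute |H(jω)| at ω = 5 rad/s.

Substitute s = j5: numerator = -5 + j25, denominator = -17 + j30.
|H(j5)| = |-5 + j25| / |-17 + j30| = 25.495 / 34.482 ≈ 0.7394.

|H(j5)| ≈ 0.7394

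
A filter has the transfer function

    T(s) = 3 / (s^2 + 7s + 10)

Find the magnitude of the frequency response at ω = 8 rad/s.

|T(j8)| ≈ 0.03856

Substitute s = j8: numerator = 3, denominator = -54 + j56.
|T(j8)| = |3| / |-54 + j56| = 3 / 77.795 ≈ 0.03856.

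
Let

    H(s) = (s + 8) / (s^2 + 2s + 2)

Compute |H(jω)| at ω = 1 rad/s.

Substitute s = j1: numerator = 8 + j1, denominator = 1 + j2.
|H(j1)| = |8 + j1| / |1 + j2| = 8.0623 / 2.2361 ≈ 3.606.

|H(j1)| ≈ 3.606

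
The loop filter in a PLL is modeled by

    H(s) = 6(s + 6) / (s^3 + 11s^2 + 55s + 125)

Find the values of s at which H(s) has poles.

The poles are the roots of the denominator s^3 + 11s^2 + 55s + 125 = 0.
Trying s = -5: the polynomial evaluates to 0, so (s + 5) is a factor.
Dividing out leaves s^2 + 6s + 25 = 0.
The quadratic formula then gives s = -3 ± 4j.

s = -3 + 4j, -3 - 4j, -5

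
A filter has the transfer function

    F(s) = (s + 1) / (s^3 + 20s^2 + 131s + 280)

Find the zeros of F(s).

Set the numerator to zero: s + 1 = 0.
So s = -1.

s = -1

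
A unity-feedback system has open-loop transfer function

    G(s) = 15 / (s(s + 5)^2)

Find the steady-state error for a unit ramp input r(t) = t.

G(s) has one pole at the origin.
This is a Type 1 system. Kv = lim_{s→0} s·G(s) = 15/25 = 3/5.
e_ss = 1/Kv = 1/(3/5) = 5/3 ≈ 1.667.

e_ss = 1.667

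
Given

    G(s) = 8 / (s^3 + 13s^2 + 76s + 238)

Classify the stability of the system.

The denominator s^3 + 13s^2 + 76s + 238 factors as (s + 7)(s^2 + 6s + 34), giving poles at s = -7, -3 ± 5j.
Since all poles lie strictly in the left half-plane, the system is stable.

stable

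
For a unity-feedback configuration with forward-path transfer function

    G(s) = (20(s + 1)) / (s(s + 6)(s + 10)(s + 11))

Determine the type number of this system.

The denominator has 1 factor of s at the origin (free integrator), so this is a Type 1 system.

Type 1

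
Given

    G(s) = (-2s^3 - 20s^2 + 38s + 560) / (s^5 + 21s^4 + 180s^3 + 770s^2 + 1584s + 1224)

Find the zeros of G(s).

Set the numerator to zero: -2s^3 - 20s^2 + 38s + 560 = 0, i.e. -2·(s^3 + 10s^2 - 19s - 280) = 0.
Factoring: (s - 5)(s + 8)(s + 7) = 0.

s = 5, -8, -7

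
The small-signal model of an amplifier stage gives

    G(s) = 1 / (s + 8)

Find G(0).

Set s = 0: G(0) = (1) / (8) = 1/8.

G(0) = 1/8 ≈ 0.1250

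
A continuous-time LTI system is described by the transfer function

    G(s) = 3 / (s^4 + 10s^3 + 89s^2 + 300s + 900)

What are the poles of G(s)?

s = -2 ± 4j, -3 ± 6j

The poles are the roots of the denominator s^4 + 10s^3 + 89s^2 + 300s + 900 = 0.
No real roots exist; factor into two real quadratics: (s^2 + 4s + 20)(s^2 + 6s + 45) = 0.
Each quadratic gives a conjugate pair via the quadratic formula.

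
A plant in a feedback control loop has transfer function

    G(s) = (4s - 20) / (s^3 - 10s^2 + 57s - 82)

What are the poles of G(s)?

The poles are the roots of the denominator s^3 - 10s^2 + 57s - 82 = 0.
Trying s = 2: the polynomial evaluates to 0, so (s - 2) is a factor.
Dividing out leaves s^2 - 8s + 41 = 0.
The quadratic formula then gives s = 4 ± 5j.

s = 2, 4 ± 5j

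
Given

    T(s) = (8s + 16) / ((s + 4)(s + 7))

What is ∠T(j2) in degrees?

At s = j2: numerator = 16 + j16, denominator = 24 + j22.
∠T = ∠num − ∠den = 45° − (42.510°) = 2.490°.

∠T(j2) ≈ 2.490°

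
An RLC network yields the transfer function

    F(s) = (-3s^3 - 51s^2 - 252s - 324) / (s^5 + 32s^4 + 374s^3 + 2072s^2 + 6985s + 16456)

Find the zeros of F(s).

s = -6, -9, -2

Set the numerator to zero: -3s^3 - 51s^2 - 252s - 324 = 0, i.e. -3·(s^3 + 17s^2 + 84s + 108) = 0.
Factoring: (s + 6)(s + 9)(s + 2) = 0.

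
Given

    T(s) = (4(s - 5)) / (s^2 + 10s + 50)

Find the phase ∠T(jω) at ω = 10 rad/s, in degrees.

At s = j10: numerator = -20 + j40, denominator = -50 + j100.
∠T = ∠num − ∠den = 116.57° − (116.57°) = 0°.

∠T(j10) ≈ 0°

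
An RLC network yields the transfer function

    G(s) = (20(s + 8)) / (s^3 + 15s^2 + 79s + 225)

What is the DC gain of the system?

G(0) = 32/45 ≈ 0.7111

Set s = 0: G(0) = (160) / (225) = 32/45.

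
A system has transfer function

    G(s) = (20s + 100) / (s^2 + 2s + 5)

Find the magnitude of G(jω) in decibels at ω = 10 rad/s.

|G(j10)|_dB ≈ 7.25 dB

Substitute s = j10: numerator = 100 + j200, denominator = -95 + j20.
|G(j10)| = |100 + j200| / |-95 + j20| = 223.61 / 97.082 ≈ 2.303.
In decibels: 20·log₁₀(2.303) ≈ 7.25 dB.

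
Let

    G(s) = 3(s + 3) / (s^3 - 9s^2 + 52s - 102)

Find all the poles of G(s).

s = 3 ± 5j, 3

The poles are the roots of the denominator s^3 - 9s^2 + 52s - 102 = 0.
Trying s = 3: the polynomial evaluates to 0, so (s - 3) is a factor.
Dividing out leaves s^2 - 6s + 34 = 0.
The quadratic formula then gives s = 3 ± 5j.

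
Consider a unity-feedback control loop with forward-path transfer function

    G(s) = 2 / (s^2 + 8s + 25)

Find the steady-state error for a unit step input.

e_ss = 0.9259

G(s) has no poles at the origin.
This is a Type 0 system. Kp = lim_{s→0} G(s) = 2/25.
e_ss = 1/(1 + Kp) = 1/(1 + 2/25) = 25/27 ≈ 0.9259.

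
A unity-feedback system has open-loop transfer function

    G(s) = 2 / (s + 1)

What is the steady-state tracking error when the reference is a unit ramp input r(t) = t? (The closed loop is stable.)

e_ss = ∞

G(s) has no poles at the origin.
This is a Type 0 system; Kv = lim_{s→0} s·G(s) = 0, so the steady-state error for a ramp input is infinite.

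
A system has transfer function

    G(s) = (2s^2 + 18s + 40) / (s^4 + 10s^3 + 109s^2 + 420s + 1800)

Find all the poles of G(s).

s = -3 ± 6j, -2 ± 6j

The poles are the roots of the denominator s^4 + 10s^3 + 109s^2 + 420s + 1800 = 0.
No real roots exist; factor into two real quadratics: (s^2 + 6s + 45)(s^2 + 4s + 40) = 0.
Each quadratic gives a conjugate pair via the quadratic formula.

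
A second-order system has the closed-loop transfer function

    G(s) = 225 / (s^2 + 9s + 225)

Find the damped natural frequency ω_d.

Comparing s^2 + 9s + 225 to s^2 + 2ζωₙs + ωₙ²: ωₙ = 15 rad/s and ζ = 9/(2·15) = 0.3.
ζωₙ = 9/2 = 4.5, so ω_d = ωₙ√(1−ζ²) = √(ωₙ² − (ζωₙ)²) = √(225 − 4.5²) = √204.75 ≈ 14.31 rad/s.

ω_d ≈ 14.31 rad/s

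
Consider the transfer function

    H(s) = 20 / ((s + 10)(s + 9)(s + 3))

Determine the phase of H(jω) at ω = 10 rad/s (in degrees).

At s = j10: numerator = 20, denominator = -1930 + j470.
∠H = ∠num − ∠den = 0° − (166.31°) = -166.3°.

∠H(j10) ≈ -166.3°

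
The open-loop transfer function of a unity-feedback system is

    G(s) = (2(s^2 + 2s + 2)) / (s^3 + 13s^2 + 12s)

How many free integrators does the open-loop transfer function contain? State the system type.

The denominator has 1 factor of s at the origin (free integrator), so this is a Type 1 system.

Type 1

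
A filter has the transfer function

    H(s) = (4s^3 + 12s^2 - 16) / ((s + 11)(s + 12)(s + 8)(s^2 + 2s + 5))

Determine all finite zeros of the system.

s = -2, -2, 1

Set the numerator to zero: 4s^3 + 12s^2 - 16 = 0, i.e. 4·(s^3 + 3s^2 - 4) = 0.
Factoring: (s + 2)^2(s - 1) = 0.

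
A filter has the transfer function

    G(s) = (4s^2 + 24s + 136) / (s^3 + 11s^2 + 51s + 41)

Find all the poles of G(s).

The poles are the roots of the denominator s^3 + 11s^2 + 51s + 41 = 0.
Trying s = -1: the polynomial evaluates to 0, so (s + 1) is a factor.
Dividing out leaves s^2 + 10s + 41 = 0.
The quadratic formula then gives s = -5 ± 4j.

s = -1, -5 ± 4j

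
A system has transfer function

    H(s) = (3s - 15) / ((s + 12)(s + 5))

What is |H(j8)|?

Substitute s = j8: numerator = -15 + j24, denominator = -4 + j136.
|H(j8)| = |-15 + j24| / |-4 + j136| = 28.302 / 136.06 ≈ 0.2080.

|H(j8)| ≈ 0.2080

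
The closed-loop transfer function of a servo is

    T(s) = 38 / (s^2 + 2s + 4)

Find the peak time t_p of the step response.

Comparing s^2 + 2s + 4 to s^2 + 2ζωₙs + ωₙ²: ωₙ = 2 rad/s and ζ = 2/(2·2) = 0.5.
ζωₙ = 2/2 = 1, so ω_d = ωₙ√(1−ζ²) = √(ωₙ² − (ζωₙ)²) = √(4 − 1²) = √3 ≈ 1.732 rad/s.
t_p = π/ω_d = π/1.732 ≈ 1.814 s.

t_p ≈ 1.814 s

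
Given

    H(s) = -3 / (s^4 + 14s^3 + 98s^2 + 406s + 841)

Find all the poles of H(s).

The poles are the roots of the denominator s^4 + 14s^3 + 98s^2 + 406s + 841 = 0.
No real roots exist; factor into two real quadratics: (s^2 + 4s + 29)(s^2 + 10s + 29) = 0.
Each quadratic gives a conjugate pair via the quadratic formula.

s = -2 ± 5j, -5 ± 2j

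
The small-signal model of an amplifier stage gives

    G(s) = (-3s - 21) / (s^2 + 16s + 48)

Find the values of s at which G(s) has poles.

s = -12, -4

The poles are the roots of the denominator s^2 + 16s + 48 = 0.
Factoring: (s + 12)(s + 4) = 0, so s = -12 and s = -4.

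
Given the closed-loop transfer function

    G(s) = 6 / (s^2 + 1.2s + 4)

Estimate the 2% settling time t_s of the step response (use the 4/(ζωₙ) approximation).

Comparing s^2 + 1.2s + 4 to s^2 + 2ζωₙs + ωₙ²: ωₙ = 2 rad/s and ζ = 1.2/(2·2) = 0.3.
ζωₙ = 1.2/2 = 0.6, so t_s ≈ 4/(ζωₙ) = 4/0.6 ≈ 6.667 s.

t_s ≈ 6.667 s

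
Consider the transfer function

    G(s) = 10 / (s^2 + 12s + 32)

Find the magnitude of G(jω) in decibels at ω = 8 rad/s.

Substitute s = j8: numerator = 10, denominator = -32 + j96.
|G(j8)| = |10| / |-32 + j96| = 10 / 101.19 ≈ 0.09882.
In decibels: 20·log₁₀(0.09882) ≈ -20.1 dB.

|G(j8)|_dB ≈ -20.1 dB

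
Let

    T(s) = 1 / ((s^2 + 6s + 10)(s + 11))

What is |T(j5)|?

Substitute s = j5: numerator = 1, denominator = -315 + j255.
|T(j5)| = |1| / |-315 + j255| = 1 / 405.28 ≈ 0.002467.

|T(j5)| ≈ 0.002467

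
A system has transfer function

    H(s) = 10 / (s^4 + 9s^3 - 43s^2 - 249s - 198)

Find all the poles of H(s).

The poles are the roots of the denominator s^4 + 9s^3 - 43s^2 - 249s - 198 = 0.
Trying s = -11: the polynomial evaluates to 0, so (s + 11) is a factor.
Dividing out leaves s^3 - 2s^2 - 21s - 18 = 0.
This factors further as (s + 3)(s - 6)(s + 1) = 0.

s = -11, -3, 6, -1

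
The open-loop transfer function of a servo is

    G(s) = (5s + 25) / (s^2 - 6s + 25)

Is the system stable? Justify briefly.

The poles can be read from the denominator factors: s = 3 ± 4j.
Since the pole(s) at s = 3 ± 4j lie in the right half-plane, the system is unstable.

unstable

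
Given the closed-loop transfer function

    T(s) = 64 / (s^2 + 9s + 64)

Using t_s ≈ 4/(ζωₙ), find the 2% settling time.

Comparing s^2 + 9s + 64 to s^2 + 2ζωₙs + ωₙ²: ωₙ = 8 rad/s and ζ = 9/(2·8) = 0.5625.
ζωₙ = 9/2 = 4.5, so t_s ≈ 4/(ζωₙ) = 4/4.5 ≈ 0.8889 s.

t_s ≈ 0.8889 s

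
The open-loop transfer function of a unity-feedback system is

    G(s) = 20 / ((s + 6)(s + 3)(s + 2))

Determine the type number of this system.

The denominator has no factor of s at the origin — no free integrator — so this is a Type 0 system.

Type 0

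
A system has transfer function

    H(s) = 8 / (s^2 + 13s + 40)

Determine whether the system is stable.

stable

The denominator s^2 + 13s + 40 factors as (s + 8)(s + 5), giving poles at s = -8, -5.
Since all poles lie strictly in the left half-plane, the system is stable.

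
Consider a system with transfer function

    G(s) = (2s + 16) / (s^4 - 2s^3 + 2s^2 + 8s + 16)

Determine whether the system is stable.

unstable

The denominator s^4 - 2s^3 + 2s^2 + 8s + 16 factors as (s^2 + 2s + 2)(s^2 - 4s + 8), giving poles at s = -1 + j, -1 - j, 2 + 2j, 2 - 2j.
Since the pole(s) at s = 2 + 2j, 2 - 2j lie in the right half-plane, the system is unstable.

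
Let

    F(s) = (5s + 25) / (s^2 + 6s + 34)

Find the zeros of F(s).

Set the numerator to zero: 5s + 25 = 0, i.e. 5·(s + 5) = 0.
So s = -5.

s = -5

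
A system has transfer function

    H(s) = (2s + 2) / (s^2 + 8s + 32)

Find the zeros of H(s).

s = -1

Set the numerator to zero: 2s + 2 = 0, i.e. 2·(s + 1) = 0.
So s = -1.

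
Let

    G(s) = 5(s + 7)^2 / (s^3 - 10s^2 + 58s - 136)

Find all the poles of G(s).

The poles are the roots of the denominator s^3 - 10s^2 + 58s - 136 = 0.
Trying s = 4: the polynomial evaluates to 0, so (s - 4) is a factor.
Dividing out leaves s^2 - 6s + 34 = 0.
The quadratic formula then gives s = 3 ± 5j.

s = 3 ± 5j, 4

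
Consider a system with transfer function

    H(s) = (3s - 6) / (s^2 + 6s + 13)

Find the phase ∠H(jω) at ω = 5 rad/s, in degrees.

At s = j5: numerator = -6 + j15, denominator = -12 + j30.
∠H = ∠num − ∠den = 111.80° − (111.80°) = 0°.

∠H(j5) ≈ 0°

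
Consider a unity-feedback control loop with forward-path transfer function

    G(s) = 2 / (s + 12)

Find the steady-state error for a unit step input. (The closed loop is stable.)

e_ss = 0.8571

G(s) has no poles at the origin.
This is a Type 0 system. Kp = lim_{s→0} G(s) = 2/12 = 1/6.
e_ss = 1/(1 + Kp) = 1/(1 + 1/6) = 6/7 ≈ 0.8571.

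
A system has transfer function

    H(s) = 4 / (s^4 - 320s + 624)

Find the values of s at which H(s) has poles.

The poles are the roots of the denominator s^4 - 320s + 624 = 0.
Trying s = 6: the polynomial evaluates to 0, so (s - 6) is a factor.
Dividing out leaves s^3 + 6s^2 + 36s - 104 = 0.
This factors further as (s - 2)(s^2 + 8s + 52) = 0.

s = 6, 2, -4 + 6j, -4 - 6j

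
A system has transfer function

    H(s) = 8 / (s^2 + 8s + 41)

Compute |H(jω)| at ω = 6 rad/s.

Substitute s = j6: numerator = 8, denominator = 5 + j48.
|H(j6)| = |8| / |5 + j48| = 8 / 48.260 ≈ 0.1658.

|H(j6)| ≈ 0.1658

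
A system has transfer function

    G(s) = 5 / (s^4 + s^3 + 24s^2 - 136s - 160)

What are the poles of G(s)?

s = -2 ± 6j, -1, 4

The poles are the roots of the denominator s^4 + s^3 + 24s^2 - 136s - 160 = 0.
Trying s = -1: the polynomial evaluates to 0, so (s + 1) is a factor.
Dividing out leaves s^3 + 24s - 160 = 0.
This factors further as (s^2 + 4s + 40)(s - 4) = 0.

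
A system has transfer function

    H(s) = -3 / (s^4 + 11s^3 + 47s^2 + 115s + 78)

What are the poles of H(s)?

The poles are the roots of the denominator s^4 + 11s^3 + 47s^2 + 115s + 78 = 0.
Trying s = -6: the polynomial evaluates to 0, so (s + 6) is a factor.
Dividing out leaves s^3 + 5s^2 + 17s + 13 = 0.
This factors further as (s + 1)(s^2 + 4s + 13) = 0.

s = -6, -1, -2 + 3j, -2 - 3j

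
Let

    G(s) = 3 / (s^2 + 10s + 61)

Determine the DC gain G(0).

Set s = 0: G(0) = (3) / (61) = 3/61.

G(0) = 3/61 ≈ 0.04918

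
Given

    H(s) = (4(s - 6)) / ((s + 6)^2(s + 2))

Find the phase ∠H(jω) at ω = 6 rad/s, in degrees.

At s = j6: numerator = -24 + j24, denominator = -432 + j144.
∠H = ∠num − ∠den = 135° − (161.57°) = -26.57°.

∠H(j6) ≈ -26.57°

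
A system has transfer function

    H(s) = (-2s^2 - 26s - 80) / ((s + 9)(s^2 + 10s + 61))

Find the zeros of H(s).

Set the numerator to zero: -2s^2 - 26s - 80 = 0, i.e. -2·(s^2 + 13s + 40) = 0.
Factoring: (s + 8)(s + 5) = 0.

s = -8, -5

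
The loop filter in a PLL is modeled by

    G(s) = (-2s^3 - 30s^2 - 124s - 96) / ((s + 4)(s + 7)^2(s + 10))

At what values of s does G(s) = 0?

s = -6, -1, -8

Set the numerator to zero: -2s^3 - 30s^2 - 124s - 96 = 0, i.e. -2·(s^3 + 15s^2 + 62s + 48) = 0.
Factoring: (s + 6)(s + 1)(s + 8) = 0.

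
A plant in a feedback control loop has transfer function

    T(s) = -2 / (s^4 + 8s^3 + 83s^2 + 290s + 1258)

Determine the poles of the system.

s = -1 ± 6j, -3 ± 5j

The poles are the roots of the denominator s^4 + 8s^3 + 83s^2 + 290s + 1258 = 0.
No real roots exist; factor into two real quadratics: (s^2 + 2s + 37)(s^2 + 6s + 34) = 0.
Each quadratic gives a conjugate pair via the quadratic formula.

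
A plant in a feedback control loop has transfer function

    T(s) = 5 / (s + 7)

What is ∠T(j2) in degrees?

At s = j2: numerator = 5, denominator = 7 + j2.
∠T = ∠num − ∠den = 0° − (15.945°) = -15.95°.

∠T(j2) ≈ -15.95°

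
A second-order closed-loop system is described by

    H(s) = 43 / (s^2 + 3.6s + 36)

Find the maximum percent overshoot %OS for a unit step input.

%OS ≈ 37.2%

Comparing s^2 + 3.6s + 36 to s^2 + 2ζωₙs + ωₙ²: ωₙ = 6 rad/s and ζ = 3.6/(2·6) = 0.3.
%OS = 100·exp(−πζ/√(1−ζ²)) = 100·exp(−π·0.3/√(1−0.3²)) ≈ 37.2%.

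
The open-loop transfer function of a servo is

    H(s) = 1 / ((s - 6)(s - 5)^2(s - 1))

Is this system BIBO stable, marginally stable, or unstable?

The poles can be read from the denominator factors: s = 6, 5, 1, 5.
Since the pole(s) at s = 6, 5, 1, 5 lie in the right half-plane, the system is unstable.

unstable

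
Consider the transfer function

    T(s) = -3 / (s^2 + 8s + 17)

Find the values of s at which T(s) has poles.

The poles are the roots of the denominator s^2 + 8s + 17 = 0.
Using the quadratic formula: s = (-8 ± √(-4))/2 = -4 ± 1j.

s = -4 ± j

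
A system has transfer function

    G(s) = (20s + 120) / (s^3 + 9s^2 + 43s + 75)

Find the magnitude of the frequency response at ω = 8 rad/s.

|G(j8)| ≈ 0.3785

Substitute s = j8: numerator = 120 + j160, denominator = -501 - j168.
|G(j8)| = |120 + j160| / |-501 - j168| = 200 / 528.42 ≈ 0.3785.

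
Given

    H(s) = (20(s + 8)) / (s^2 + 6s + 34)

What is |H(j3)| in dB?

|H(j3)|_dB ≈ 14.9 dB

Substitute s = j3: numerator = 160 + j60, denominator = 25 + j18.
|H(j3)| = |160 + j60| / |25 + j18| = 170.88 / 30.806 ≈ 5.547.
In decibels: 20·log₁₀(5.547) ≈ 14.9 dB.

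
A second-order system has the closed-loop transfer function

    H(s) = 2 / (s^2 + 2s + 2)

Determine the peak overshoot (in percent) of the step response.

%OS ≈ 4.32%

Comparing s^2 + 2s + 2 to s^2 + 2ζωₙs + ωₙ²: ωₙ = √2 ≈ 1.414 rad/s and ζ = 2/(2·√2) ≈ 0.7071.
%OS = 100·exp(−πζ/√(1−ζ²)) = 100·exp(−π·0.7071/√(1−0.7071²)) ≈ 4.32%.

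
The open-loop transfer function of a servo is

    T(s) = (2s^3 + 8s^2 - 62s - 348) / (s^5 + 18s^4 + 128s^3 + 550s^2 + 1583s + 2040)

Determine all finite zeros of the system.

s = -5 ± 2j, 6

Set the numerator to zero: 2s^3 + 8s^2 - 62s - 348 = 0, i.e. 2·(s^3 + 4s^2 - 31s - 174) = 0.
Factoring: (s^2 + 10s + 29)(s - 6) = 0.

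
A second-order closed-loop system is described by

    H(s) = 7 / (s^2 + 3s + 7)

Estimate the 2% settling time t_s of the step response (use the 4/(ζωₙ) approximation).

Comparing s^2 + 3s + 7 to s^2 + 2ζωₙs + ωₙ²: ωₙ = √7 ≈ 2.646 rad/s and ζ = 3/(2·√7) ≈ 0.5669.
ζωₙ = 3/2 = 1.5, so t_s ≈ 4/(ζωₙ) = 4/1.5 ≈ 2.667 s.

t_s ≈ 2.667 s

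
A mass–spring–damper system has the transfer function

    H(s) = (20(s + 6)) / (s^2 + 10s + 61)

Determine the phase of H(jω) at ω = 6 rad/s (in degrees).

At s = j6: numerator = 120 + j120, denominator = 25 + j60.
∠H = ∠num − ∠den = 45° − (67.380°) = -22.38°.

∠H(j6) ≈ -22.38°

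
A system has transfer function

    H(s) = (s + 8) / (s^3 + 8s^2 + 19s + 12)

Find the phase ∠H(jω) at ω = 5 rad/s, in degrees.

At s = j5: numerator = 8 + j5, denominator = -188 - j30.
∠H = ∠num − ∠den = 32.005° − (-170.93°) = 202.9°, which wraps to -157.1°.

∠H(j5) ≈ -157.1°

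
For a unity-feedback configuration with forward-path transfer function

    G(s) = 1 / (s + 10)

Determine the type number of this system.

Type 0

The denominator has no factor of s at the origin — no free integrator — so this is a Type 0 system.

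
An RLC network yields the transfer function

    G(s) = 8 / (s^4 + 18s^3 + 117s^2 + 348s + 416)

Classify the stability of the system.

The denominator s^4 + 18s^3 + 117s^2 + 348s + 416 factors as (s + 4)(s^2 + 6s + 13)(s + 8), giving poles at s = -4, -3 ± 2j, -8.
Since all poles lie strictly in the left half-plane, the system is stable.

stable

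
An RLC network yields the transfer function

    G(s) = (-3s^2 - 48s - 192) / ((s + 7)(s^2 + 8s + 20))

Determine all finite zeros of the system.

Set the numerator to zero: -3s^2 - 48s - 192 = 0, i.e. -3·(s^2 + 16s + 64) = 0.
Factoring: (s + 8)^2 = 0.

s = -8, -8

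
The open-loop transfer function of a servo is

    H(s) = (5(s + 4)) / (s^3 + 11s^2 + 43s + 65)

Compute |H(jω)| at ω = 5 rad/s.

Substitute s = j5: numerator = 20 + j25, denominator = -210 + j90.
|H(j5)| = |20 + j25| / |-210 + j90| = 32.016 / 228.47 ≈ 0.1401.

|H(j5)| ≈ 0.1401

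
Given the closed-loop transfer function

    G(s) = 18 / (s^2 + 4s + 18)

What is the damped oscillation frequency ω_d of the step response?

ω_d ≈ 3.742 rad/s

Comparing s^2 + 4s + 18 to s^2 + 2ζωₙs + ωₙ²: ωₙ = √18 ≈ 4.243 rad/s and ζ = 4/(2·√18) ≈ 0.4714.
ζωₙ = 4/2 = 2, so ω_d = ωₙ√(1−ζ²) = √(ωₙ² − (ζωₙ)²) = √(18 − 2²) = √14 ≈ 3.742 rad/s.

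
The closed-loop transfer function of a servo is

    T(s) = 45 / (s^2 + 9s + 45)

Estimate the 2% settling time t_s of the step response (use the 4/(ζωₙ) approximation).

Comparing s^2 + 9s + 45 to s^2 + 2ζωₙs + ωₙ²: ωₙ = √45 ≈ 6.708 rad/s and ζ = 9/(2·√45) ≈ 0.6708.
ζωₙ = 9/2 = 4.5, so t_s ≈ 4/(ζωₙ) = 4/4.5 ≈ 0.8889 s.

t_s ≈ 0.8889 s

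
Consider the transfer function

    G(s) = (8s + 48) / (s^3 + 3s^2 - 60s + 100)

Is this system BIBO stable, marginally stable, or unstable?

The denominator s^3 + 3s^2 - 60s + 100 factors as (s - 2)(s - 5)(s + 10), giving poles at s = 2, 5, -10.
Since the pole(s) at s = 2, 5 lie in the right half-plane, the system is unstable.

unstable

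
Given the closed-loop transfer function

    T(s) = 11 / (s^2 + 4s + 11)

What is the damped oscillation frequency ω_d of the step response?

ω_d ≈ 2.646 rad/s

Comparing s^2 + 4s + 11 to s^2 + 2ζωₙs + ωₙ²: ωₙ = √11 ≈ 3.317 rad/s and ζ = 4/(2·√11) ≈ 0.6030.
ζωₙ = 4/2 = 2, so ω_d = ωₙ√(1−ζ²) = √(ωₙ² − (ζωₙ)²) = √(11 − 2²) = √7 ≈ 2.646 rad/s.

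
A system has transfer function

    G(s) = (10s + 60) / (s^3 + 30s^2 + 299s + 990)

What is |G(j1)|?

|G(j1)| ≈ 0.06051

Substitute s = j1: numerator = 60 + j10, denominator = 960 + j298.
|G(j1)| = |60 + j10| / |960 + j298| = 60.828 / 1005.2 ≈ 0.06051.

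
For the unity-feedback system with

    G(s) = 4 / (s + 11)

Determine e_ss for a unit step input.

e_ss = 0.7333

G(s) has no poles at the origin.
This is a Type 0 system. Kp = lim_{s→0} G(s) = 4/11.
e_ss = 1/(1 + Kp) = 1/(1 + 4/11) = 11/15 ≈ 0.7333.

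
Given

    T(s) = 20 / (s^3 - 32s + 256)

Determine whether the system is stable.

unstable

The denominator s^3 - 32s + 256 factors as (s + 8)(s^2 - 8s + 32), giving poles at s = -8, 4 + 4j, 4 - 4j.
Since the pole(s) at s = 4 + 4j, 4 - 4j lie in the right half-plane, the system is unstable.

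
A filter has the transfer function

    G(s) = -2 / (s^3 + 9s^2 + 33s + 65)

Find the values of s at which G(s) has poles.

The poles are the roots of the denominator s^3 + 9s^2 + 33s + 65 = 0.
Trying s = -5: the polynomial evaluates to 0, so (s + 5) is a factor.
Dividing out leaves s^2 + 4s + 13 = 0.
The quadratic formula then gives s = -2 ± 3j.

s = -5, -2 ± 3j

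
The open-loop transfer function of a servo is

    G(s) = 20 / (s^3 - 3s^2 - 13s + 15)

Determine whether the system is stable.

The denominator s^3 - 3s^2 - 13s + 15 factors as (s - 5)(s - 1)(s + 3), giving poles at s = 5, 1, -3.
Since the pole(s) at s = 5, 1 lie in the right half-plane, the system is unstable.

unstable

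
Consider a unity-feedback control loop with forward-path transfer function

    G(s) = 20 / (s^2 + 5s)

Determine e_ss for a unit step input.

G(s) has one pole at the origin.
This is a Type 1 system; for a step input the steady-state error is zero.

e_ss = 0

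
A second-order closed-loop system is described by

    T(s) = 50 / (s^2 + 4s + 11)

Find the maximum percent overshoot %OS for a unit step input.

Comparing s^2 + 4s + 11 to s^2 + 2ζωₙs + ωₙ²: ωₙ = √11 ≈ 3.317 rad/s and ζ = 4/(2·√11) ≈ 0.6030.
%OS = 100·exp(−πζ/√(1−ζ²)) = 100·exp(−π·0.6030/√(1−0.6030²)) ≈ 9.30%.

%OS ≈ 9.30%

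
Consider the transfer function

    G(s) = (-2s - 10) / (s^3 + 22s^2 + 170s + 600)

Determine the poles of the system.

s = -5 + 5j, -5 - 5j, -12

The poles are the roots of the denominator s^3 + 22s^2 + 170s + 600 = 0.
Trying s = -12: the polynomial evaluates to 0, so (s + 12) is a factor.
Dividing out leaves s^2 + 10s + 50 = 0.
The quadratic formula then gives s = -5 ± 5j.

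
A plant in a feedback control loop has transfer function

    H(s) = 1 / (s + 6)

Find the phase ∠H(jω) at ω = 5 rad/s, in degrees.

∠H(j5) ≈ -39.81°

At s = j5: numerator = 1, denominator = 6 + j5.
∠H = ∠num − ∠den = 0° − (39.806°) = -39.81°.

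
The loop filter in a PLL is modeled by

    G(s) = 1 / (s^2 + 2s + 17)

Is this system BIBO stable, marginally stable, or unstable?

The denominator s^2 + 2s + 17 factors as (s^2 + 2s + 17), giving poles at s = -1 ± 4j.
Since all poles lie strictly in the left half-plane, the system is stable.

stable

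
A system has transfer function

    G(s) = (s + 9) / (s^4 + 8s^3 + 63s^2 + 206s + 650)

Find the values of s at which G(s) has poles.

s = -1 + 5j, -1 - 5j, -3 + 4j, -3 - 4j

The poles are the roots of the denominator s^4 + 8s^3 + 63s^2 + 206s + 650 = 0.
No real roots exist; factor into two real quadratics: (s^2 + 2s + 26)(s^2 + 6s + 25) = 0.
Each quadratic gives a conjugate pair via the quadratic formula.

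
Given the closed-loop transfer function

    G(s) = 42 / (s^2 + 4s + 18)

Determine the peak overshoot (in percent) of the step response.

Comparing s^2 + 4s + 18 to s^2 + 2ζωₙs + ωₙ²: ωₙ = √18 ≈ 4.243 rad/s and ζ = 4/(2·√18) ≈ 0.4714.
%OS = 100·exp(−πζ/√(1−ζ²)) = 100·exp(−π·0.4714/√(1−0.4714²)) ≈ 18.7%.

%OS ≈ 18.7%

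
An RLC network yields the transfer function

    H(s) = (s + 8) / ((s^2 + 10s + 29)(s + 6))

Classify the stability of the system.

stable

The poles can be read from the denominator factors: s = -5 ± 2j, -6.
Since all poles lie strictly in the left half-plane, the system is stable.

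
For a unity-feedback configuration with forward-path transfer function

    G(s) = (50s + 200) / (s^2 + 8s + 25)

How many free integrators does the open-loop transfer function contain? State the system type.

The denominator has no factor of s at the origin — no free integrator — so this is a Type 0 system.

Type 0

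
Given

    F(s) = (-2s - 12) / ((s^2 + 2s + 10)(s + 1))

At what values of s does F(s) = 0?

s = -6

Set the numerator to zero: -2s - 12 = 0, i.e. -2·(s + 6) = 0.
So s = -6.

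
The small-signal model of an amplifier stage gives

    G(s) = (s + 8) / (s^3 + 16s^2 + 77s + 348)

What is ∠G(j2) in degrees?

At s = j2: numerator = 8 + j2, denominator = 284 + j146.
∠G = ∠num − ∠den = 14.036° − (27.207°) = -13.17°.

∠G(j2) ≈ -13.17°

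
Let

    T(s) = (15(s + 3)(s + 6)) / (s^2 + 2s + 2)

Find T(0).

T(0) = 135

Set s = 0: T(0) = (270) / (2) = 135.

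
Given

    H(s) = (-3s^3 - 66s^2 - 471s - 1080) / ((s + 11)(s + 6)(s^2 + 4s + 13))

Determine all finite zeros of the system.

Set the numerator to zero: -3s^3 - 66s^2 - 471s - 1080 = 0, i.e. -3·(s^3 + 22s^2 + 157s + 360) = 0.
Factoring: (s + 9)(s + 8)(s + 5) = 0.

s = -9, -8, -5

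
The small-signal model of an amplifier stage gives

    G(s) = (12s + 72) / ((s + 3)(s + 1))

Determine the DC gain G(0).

Set s = 0: G(0) = (72) / (3) = 24.

G(0) = 24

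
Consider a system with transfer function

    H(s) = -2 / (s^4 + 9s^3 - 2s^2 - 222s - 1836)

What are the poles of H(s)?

The poles are the roots of the denominator s^4 + 9s^3 - 2s^2 - 222s - 1836 = 0.
Trying s = 6: the polynomial evaluates to 0, so (s - 6) is a factor.
Dividing out leaves s^3 + 15s^2 + 88s + 306 = 0.
This factors further as (s^2 + 6s + 34)(s + 9) = 0.

s = -3 ± 5j, 6, -9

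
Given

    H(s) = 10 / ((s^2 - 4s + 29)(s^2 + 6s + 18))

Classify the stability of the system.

unstable

The poles can be read from the denominator factors: s = 2 ± 5j, -3 ± 3j.
Since the pole(s) at s = 2 ± 5j lie in the right half-plane, the system is unstable.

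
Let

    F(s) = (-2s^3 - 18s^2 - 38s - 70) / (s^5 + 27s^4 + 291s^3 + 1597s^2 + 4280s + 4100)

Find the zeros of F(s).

s = -1 + 2j, -1 - 2j, -7

Set the numerator to zero: -2s^3 - 18s^2 - 38s - 70 = 0, i.e. -2·(s^3 + 9s^2 + 19s + 35) = 0.
Factoring: (s^2 + 2s + 5)(s + 7) = 0.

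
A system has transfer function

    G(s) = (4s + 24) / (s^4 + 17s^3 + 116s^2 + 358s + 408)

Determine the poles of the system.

s = -3, -4, -5 + 3j, -5 - 3j

The poles are the roots of the denominator s^4 + 17s^3 + 116s^2 + 358s + 408 = 0.
Trying s = -3: the polynomial evaluates to 0, so (s + 3) is a factor.
Dividing out leaves s^3 + 14s^2 + 74s + 136 = 0.
This factors further as (s + 4)(s^2 + 10s + 34) = 0.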